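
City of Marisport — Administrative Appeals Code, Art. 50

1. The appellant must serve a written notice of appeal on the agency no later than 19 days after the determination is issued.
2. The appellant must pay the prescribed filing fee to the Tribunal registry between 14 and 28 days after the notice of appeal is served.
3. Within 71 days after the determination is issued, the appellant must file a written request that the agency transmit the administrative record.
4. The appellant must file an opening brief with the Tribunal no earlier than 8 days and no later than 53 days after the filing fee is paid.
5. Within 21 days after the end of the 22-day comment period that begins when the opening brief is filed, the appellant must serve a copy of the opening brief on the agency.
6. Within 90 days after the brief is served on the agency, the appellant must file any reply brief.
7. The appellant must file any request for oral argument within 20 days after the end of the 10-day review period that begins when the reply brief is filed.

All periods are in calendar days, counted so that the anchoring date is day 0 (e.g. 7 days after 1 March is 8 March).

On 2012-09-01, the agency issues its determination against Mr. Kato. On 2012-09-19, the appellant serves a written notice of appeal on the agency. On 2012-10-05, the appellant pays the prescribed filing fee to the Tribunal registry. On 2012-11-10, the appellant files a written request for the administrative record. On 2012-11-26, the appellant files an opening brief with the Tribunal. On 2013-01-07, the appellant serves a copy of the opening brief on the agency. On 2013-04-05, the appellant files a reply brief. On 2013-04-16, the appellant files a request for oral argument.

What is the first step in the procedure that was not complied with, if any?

Step 1 — counting 19 days from 2012-09-01 (when the determination is issued) gives a deadline of 2012-09-20; completed 2012-09-19, before the deadline.
Step 2 — 14 and 28 days from 2012-09-19 (when the notice of appeal is served) are 2012-10-03 and 2012-10-17 respectively; 2012-10-05 falls inside that range.
Step 3 — counting 71 days from 2012-09-01 (when the determination is issued) gives a deadline of 2012-11-11; 2012-11-10 is within that limit.
Step 4 — 8 and 53 days from 2012-10-05 (when the filing fee is paid) are 2012-10-13 and 2012-11-27 respectively; 2012-11-26 falls inside that range.
Step 5 — counting 21 days from 2012-12-18 (end of the 22-day comment period, which began when the opening brief is filed on 2012-11-26) gives a deadline of 2013-01-08; done 2013-01-07 — timely.
Step 6 — counting 90 days from 2013-01-07 (when the brief is served on the agency) gives a deadline of 2013-04-07; 2013-04-05 is within that limit.
Step 7 — counting 20 days from 2013-04-15 (end of the 10-day review period, which began when the reply brief is filed on 2013-04-05) gives a deadline of 2013-05-05; completed 2013-04-16, before the deadline.

None — every step was satisfied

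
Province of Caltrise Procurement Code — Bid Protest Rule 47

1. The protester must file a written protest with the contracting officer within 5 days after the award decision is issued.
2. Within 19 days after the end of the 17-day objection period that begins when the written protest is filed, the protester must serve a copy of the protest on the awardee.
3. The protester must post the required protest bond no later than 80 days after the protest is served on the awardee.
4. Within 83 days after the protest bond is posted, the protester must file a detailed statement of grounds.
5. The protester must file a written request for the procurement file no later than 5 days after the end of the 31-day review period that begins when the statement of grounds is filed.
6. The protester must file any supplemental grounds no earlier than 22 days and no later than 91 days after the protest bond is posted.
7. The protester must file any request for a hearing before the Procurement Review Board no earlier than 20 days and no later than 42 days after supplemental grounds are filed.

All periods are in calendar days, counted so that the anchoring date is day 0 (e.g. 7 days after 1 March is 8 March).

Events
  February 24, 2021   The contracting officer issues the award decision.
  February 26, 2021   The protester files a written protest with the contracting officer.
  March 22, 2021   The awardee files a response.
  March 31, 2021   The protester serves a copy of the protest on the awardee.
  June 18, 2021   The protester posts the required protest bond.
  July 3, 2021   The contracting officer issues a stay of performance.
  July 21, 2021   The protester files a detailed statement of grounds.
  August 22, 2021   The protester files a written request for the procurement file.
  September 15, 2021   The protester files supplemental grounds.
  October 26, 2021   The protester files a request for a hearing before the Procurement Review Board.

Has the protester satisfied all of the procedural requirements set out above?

Yes

Step 1: 5 days after February 24, 2021 (when the award decision is issued) is March 1, 2021; completed February 26, 2021, before the deadline.
Step 2: 19 days after March 15, 2021 (end of the 17-day objection period, which began when the written protest is filed on February 26, 2021) is April 3, 2021; March 31, 2021 is within that limit.
Step 3: 80 days after March 31, 2021 (when the protest is served on the awardee) is June 19, 2021; done June 18, 2021 — timely.
Step 4: 83 days after June 18, 2021 (when the protest bond is posted) is September 9, 2021; July 21, 2021 is within that limit.
Step 5: 5 days after August 21, 2021 (end of the 31-day review period, which began when the statement of grounds is filed on July 21, 2021) is August 26, 2021; done August 22, 2021 — timely.
Step 6: the window is 22–91 days after June 18, 2021 (when the protest bond is posted), so July 10, 2021 through September 17, 2021; September 15, 2021 falls inside that range.
Step 7: the window is 20–42 days after September 15, 2021 (when supplemental grounds are filed), so October 5, 2021 through October 27, 2021; October 26, 2021 falls inside that range.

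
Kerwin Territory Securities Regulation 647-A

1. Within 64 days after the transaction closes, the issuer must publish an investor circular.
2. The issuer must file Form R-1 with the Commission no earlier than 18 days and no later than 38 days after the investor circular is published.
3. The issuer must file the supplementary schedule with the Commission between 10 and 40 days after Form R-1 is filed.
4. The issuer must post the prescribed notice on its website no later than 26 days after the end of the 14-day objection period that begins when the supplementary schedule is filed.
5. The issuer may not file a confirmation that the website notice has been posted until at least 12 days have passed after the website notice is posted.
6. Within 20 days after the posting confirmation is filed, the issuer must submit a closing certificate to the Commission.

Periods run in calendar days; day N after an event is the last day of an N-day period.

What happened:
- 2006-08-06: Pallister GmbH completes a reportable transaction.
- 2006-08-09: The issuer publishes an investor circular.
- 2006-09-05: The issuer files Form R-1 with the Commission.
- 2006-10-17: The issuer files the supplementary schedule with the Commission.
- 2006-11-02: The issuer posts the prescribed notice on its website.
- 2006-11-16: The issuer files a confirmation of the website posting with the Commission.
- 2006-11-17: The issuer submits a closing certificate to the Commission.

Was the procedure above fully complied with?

Step 1: 64 days after 2006-08-06 (when the transaction closes) is 2006-10-09; completed 2006-08-09, before the deadline.
Step 2: the window is 18–38 days after 2006-08-09 (when the investor circular is published), so 2006-08-27 through 2006-09-16; done 2006-09-05, which is between those dates.
Step 3: the window is 10–40 days after 2006-09-05 (when Form R-1 is filed), so 2006-09-15 through 2006-10-15; done 2006-10-17 — 2 days after the window closed.
The analysis stops there.

No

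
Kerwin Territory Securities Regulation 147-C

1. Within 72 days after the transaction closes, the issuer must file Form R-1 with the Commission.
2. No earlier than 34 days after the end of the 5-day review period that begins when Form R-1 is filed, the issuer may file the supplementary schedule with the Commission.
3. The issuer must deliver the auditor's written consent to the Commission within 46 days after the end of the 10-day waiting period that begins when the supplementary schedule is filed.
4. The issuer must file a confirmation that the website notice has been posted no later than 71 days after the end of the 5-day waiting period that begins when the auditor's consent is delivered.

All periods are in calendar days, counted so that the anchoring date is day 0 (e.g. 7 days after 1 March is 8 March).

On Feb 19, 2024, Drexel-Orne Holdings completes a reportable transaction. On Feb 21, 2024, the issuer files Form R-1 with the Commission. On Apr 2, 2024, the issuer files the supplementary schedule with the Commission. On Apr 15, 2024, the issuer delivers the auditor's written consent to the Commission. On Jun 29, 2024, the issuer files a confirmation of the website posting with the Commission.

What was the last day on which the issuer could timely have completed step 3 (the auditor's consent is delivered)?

The supplementary schedule is filed on Apr 2, 2024; the 10-day waiting period therefore ends Apr 12, 2024, and step 3 runs from that date. 46 days after Apr 12, 2024 is May 28, 2024.

May 28, 2024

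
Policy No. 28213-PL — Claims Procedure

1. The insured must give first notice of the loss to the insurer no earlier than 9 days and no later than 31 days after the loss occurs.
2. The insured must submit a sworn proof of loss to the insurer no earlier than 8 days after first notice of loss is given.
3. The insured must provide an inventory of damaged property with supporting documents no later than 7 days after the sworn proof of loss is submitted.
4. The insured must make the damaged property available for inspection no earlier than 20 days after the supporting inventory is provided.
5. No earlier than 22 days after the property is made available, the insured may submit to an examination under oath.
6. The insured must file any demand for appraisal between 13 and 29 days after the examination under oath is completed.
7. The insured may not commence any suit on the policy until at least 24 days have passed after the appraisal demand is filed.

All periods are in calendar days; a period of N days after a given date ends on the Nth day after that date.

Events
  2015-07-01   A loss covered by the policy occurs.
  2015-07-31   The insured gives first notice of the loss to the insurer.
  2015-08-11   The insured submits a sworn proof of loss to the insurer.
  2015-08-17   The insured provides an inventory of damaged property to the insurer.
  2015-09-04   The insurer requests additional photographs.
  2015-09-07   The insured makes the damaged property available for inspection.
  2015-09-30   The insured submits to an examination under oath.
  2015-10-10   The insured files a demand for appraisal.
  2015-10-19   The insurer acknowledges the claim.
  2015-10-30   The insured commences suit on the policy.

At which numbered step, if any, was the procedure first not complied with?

(1) the permitted window runs from 2015-07-01 + 9 = 2015-07-10 to 2015-07-01 + 31 = 2015-08-01; done 2015-07-31, which is between those dates.
(2) permitted from 2015-07-31 + 8 days = 2015-08-08 onward; done 2015-08-11, after the minimum wait.
(3) due by 2015-08-11 + 7 days = 2015-08-18; 2015-08-17 is within that limit.
(4) permitted from 2015-08-17 + 20 days = 2015-09-06 onward; 2015-09-07 is on or after that date.
(5) permitted from 2015-09-07 + 22 days = 2015-09-29 onward; 2015-09-30 is on or after that date.
(6) the permitted window runs from 2015-09-30 + 13 = 2015-10-13 to 2015-09-30 + 29 = 2015-10-29; done 2015-10-10 — 3 days before the window opened.
That is the first point of non-compliance.

Step 6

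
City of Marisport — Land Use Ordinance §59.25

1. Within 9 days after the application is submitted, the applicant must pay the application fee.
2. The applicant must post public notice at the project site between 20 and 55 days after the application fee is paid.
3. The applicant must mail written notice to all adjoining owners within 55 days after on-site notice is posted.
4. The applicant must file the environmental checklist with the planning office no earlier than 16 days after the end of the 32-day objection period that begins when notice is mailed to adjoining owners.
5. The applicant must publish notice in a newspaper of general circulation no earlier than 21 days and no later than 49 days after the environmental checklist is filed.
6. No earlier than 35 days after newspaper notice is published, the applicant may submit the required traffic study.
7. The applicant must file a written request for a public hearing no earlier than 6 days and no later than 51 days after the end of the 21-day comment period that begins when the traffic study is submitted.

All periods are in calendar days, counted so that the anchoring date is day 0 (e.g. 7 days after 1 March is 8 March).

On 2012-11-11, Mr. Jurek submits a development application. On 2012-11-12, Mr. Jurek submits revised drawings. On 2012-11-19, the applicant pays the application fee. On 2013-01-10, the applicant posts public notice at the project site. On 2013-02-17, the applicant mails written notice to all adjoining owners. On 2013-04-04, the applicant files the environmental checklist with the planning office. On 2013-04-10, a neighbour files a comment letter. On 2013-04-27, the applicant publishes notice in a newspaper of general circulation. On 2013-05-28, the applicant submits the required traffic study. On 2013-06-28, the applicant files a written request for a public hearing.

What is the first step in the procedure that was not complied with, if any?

Step 1 — counting 9 days from 2012-11-11 (when the application is submitted) gives a deadline of 2012-11-20; 2012-11-19 is within that limit.
Step 2 — 20 and 55 days from 2012-11-19 (when the application fee is paid) are 2012-12-09 and 2013-01-13 respectively; done 2013-01-10, which is between those dates.
Step 3 — counting 55 days from 2013-01-10 (when on-site notice is posted) gives a deadline of 2013-03-06; completed 2013-02-17, before the deadline.
Step 4 — must wait 16 days from 2013-03-21 (end of the 32-day objection period, which began when notice is mailed to adjoining owners on 2013-02-17), so not before 2013-04-06; acted on 2013-04-04, 2 days prematurely.

Step 4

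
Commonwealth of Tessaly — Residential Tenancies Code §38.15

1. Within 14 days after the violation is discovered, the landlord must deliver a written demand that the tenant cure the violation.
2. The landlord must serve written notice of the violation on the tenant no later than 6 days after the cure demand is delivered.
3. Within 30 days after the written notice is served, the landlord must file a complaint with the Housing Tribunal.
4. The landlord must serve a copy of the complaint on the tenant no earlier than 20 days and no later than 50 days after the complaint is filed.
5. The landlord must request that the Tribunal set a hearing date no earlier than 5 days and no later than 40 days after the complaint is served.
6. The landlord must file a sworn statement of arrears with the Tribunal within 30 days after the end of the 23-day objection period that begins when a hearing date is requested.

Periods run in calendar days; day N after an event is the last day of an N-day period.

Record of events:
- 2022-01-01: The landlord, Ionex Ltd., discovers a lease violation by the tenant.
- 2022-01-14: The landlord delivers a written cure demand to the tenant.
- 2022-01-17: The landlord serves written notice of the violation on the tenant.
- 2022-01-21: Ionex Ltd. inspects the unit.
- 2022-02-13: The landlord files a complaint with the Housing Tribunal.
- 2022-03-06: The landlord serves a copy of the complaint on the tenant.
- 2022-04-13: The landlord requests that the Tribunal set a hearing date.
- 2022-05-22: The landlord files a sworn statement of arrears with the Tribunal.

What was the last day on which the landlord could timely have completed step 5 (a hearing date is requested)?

Step 5 runs from 2022-03-06, when the complaint is served. The window is 5–40 days after 2022-03-06; it closes on 2022-04-15.

2022-04-15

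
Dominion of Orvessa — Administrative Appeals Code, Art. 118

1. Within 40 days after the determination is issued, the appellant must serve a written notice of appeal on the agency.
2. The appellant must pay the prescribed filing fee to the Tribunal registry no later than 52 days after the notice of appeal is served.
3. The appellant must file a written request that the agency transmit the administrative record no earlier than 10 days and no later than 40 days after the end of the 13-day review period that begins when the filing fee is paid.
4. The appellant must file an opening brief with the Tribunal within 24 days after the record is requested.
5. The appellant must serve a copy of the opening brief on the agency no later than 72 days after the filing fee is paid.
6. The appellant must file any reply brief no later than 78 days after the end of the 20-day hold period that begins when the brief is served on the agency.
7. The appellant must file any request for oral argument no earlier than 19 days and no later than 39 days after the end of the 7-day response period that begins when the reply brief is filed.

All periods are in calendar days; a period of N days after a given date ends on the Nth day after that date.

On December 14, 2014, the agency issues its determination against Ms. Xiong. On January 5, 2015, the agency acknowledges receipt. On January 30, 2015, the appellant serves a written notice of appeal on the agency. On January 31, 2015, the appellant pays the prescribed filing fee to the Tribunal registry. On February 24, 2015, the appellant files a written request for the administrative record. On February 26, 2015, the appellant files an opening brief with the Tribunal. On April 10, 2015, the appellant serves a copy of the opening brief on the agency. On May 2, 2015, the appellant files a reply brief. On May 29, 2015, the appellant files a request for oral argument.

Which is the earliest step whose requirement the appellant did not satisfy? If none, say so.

Step 1 — counting 40 days from December 14, 2014 (when the determination is issued) gives a deadline of January 23, 2015; January 30, 2015 misses that deadline by 7 days.

Step 1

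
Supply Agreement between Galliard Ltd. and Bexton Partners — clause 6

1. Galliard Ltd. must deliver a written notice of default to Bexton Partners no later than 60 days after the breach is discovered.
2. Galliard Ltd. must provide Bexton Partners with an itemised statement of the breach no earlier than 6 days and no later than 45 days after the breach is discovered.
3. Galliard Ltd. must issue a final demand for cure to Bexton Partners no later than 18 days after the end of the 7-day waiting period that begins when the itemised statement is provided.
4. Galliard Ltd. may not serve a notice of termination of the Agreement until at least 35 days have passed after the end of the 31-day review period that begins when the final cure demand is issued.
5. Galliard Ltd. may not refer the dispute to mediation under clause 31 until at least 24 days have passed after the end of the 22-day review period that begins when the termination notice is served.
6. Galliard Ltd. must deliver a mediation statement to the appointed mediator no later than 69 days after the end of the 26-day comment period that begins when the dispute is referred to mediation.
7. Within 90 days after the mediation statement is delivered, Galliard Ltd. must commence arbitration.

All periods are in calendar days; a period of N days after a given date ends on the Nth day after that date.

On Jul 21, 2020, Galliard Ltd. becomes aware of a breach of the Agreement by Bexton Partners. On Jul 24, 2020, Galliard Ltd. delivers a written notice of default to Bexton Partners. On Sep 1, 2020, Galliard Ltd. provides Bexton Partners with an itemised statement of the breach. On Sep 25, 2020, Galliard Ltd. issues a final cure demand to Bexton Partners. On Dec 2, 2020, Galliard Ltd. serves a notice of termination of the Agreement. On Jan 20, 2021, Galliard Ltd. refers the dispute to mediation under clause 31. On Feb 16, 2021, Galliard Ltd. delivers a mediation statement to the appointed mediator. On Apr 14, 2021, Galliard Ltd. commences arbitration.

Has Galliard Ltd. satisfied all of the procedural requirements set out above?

(1) due by Jul 21, 2020 + 60 days = Sep 19, 2020; completed Jul 24, 2020, before the deadline.
(2) the permitted window runs from Jul 21, 2020 + 6 = Jul 27, 2020 to Jul 21, 2020 + 45 = Sep 4, 2020; done Sep 1, 2020, which is between those dates.
(3) due by Sep 8, 2020 + 18 days = Sep 26, 2020; Sep 25, 2020 is within that limit.
(4) permitted from Oct 26, 2020 + 35 days = Nov 30, 2020 onward; Dec 2, 2020 is on or after that date.
(5) permitted from Dec 24, 2020 + 24 days = Jan 17, 2021 onward; done Jan 20, 2021, after the minimum wait.
(6) due by Feb 15, 2021 + 69 days = Apr 25, 2021; done Feb 16, 2021 — timely.
(7) due by Feb 16, 2021 + 90 days = May 17, 2021; Apr 14, 2021 is within that limit.

Yes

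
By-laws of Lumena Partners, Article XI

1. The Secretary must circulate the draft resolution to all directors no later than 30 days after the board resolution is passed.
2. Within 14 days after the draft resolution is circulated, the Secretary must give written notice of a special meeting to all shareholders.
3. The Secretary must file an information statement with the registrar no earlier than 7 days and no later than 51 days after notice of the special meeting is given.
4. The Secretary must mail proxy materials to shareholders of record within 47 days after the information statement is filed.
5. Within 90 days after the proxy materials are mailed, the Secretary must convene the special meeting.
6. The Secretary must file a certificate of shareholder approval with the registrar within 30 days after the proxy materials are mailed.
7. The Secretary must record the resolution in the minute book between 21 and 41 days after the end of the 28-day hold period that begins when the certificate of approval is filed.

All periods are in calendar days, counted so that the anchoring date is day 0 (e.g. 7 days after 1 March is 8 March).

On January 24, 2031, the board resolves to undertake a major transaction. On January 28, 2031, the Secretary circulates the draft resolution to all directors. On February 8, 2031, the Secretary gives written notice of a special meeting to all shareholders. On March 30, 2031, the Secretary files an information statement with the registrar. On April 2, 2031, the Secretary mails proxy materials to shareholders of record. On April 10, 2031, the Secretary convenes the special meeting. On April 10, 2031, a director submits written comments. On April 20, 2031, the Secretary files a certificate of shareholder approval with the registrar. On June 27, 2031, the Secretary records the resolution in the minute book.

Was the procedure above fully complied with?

Yes

Step 1 — counting 30 days from January 24, 2031 (when the board resolution is passed) gives a deadline of February 23, 2031; January 28, 2031 is within that limit.
Step 2 — counting 14 days from January 28, 2031 (when the draft resolution is circulated) gives a deadline of February 11, 2031; done February 8, 2031 — timely.
Step 3 — 7 and 51 days from February 8, 2031 (when notice of the special meeting is given) are February 15, 2031 and March 31, 2031 respectively; March 30, 2031 falls inside that range.
Step 4 — counting 47 days from March 30, 2031 (when the information statement is filed) gives a deadline of May 16, 2031; April 2, 2031 is within that limit.
Step 5 — counting 90 days from April 2, 2031 (when the proxy materials are mailed) gives a deadline of July 1, 2031; done April 10, 2031 — timely.
Step 6 — counting 30 days from April 2, 2031 (when the proxy materials are mailed) gives a deadline of May 2, 2031; April 20, 2031 is within that limit.
Step 7 — 21 and 41 days from May 18, 2031 (end of the 28-day hold period, which began when the certificate of approval is filed on April 20, 2031) are June 8, 2031 and June 28, 2031 respectively; June 27, 2031 falls inside that range.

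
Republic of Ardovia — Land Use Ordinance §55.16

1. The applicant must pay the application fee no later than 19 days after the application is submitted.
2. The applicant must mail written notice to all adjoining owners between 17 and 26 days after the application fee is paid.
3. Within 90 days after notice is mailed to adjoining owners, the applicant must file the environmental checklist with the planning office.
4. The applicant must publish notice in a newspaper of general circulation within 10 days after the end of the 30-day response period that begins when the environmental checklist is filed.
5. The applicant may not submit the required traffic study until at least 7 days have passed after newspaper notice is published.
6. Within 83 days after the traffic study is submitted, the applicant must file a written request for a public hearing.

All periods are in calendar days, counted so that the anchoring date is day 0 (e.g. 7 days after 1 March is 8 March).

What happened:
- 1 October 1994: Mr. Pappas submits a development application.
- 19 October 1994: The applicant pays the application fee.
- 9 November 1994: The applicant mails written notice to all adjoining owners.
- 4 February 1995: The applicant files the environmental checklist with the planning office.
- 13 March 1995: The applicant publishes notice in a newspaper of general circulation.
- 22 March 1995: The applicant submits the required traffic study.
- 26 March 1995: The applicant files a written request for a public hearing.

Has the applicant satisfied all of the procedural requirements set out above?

(1) due by 1 October 1994 + 19 days = 20 October 1994; done 19 October 1994 — timely.
(2) the permitted window runs from 19 October 1994 + 17 = 5 November 1994 to 19 October 1994 + 26 = 14 November 1994; 9 November 1994 falls inside that range.
(3) due by 9 November 1994 + 90 days = 7 February 1995; 4 February 1995 is within that limit.
(4) due by 6 March 1995 + 10 days = 16 March 1995; done 13 March 1995 — timely.
(5) permitted from 13 March 1995 + 7 days = 20 March 1995 onward; done 22 March 1995 — permitted.
(6) due by 22 March 1995 + 83 days = 13 June 1995; 26 March 1995 is within that limit.

Yes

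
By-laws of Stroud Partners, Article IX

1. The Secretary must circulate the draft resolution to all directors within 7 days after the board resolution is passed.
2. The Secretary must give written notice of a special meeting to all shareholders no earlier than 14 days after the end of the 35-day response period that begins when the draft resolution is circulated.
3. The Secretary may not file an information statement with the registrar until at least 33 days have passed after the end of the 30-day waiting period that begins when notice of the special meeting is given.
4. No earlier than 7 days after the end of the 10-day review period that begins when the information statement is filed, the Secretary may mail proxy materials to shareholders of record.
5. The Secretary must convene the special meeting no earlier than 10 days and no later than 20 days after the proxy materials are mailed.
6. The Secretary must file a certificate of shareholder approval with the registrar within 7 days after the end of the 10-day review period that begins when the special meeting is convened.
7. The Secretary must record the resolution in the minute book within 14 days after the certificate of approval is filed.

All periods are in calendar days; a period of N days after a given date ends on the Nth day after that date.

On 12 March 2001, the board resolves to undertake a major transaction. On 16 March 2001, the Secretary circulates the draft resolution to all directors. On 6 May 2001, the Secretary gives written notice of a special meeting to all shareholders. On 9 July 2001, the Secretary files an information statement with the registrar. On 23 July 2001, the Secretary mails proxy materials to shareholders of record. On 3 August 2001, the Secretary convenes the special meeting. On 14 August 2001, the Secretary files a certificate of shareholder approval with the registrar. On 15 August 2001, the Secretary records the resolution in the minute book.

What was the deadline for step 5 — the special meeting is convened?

12 August 2001

Step 5 runs from 23 July 2001, when the proxy materials are mailed. The window is 10–20 days after 23 July 2001; it closes on 12 August 2001.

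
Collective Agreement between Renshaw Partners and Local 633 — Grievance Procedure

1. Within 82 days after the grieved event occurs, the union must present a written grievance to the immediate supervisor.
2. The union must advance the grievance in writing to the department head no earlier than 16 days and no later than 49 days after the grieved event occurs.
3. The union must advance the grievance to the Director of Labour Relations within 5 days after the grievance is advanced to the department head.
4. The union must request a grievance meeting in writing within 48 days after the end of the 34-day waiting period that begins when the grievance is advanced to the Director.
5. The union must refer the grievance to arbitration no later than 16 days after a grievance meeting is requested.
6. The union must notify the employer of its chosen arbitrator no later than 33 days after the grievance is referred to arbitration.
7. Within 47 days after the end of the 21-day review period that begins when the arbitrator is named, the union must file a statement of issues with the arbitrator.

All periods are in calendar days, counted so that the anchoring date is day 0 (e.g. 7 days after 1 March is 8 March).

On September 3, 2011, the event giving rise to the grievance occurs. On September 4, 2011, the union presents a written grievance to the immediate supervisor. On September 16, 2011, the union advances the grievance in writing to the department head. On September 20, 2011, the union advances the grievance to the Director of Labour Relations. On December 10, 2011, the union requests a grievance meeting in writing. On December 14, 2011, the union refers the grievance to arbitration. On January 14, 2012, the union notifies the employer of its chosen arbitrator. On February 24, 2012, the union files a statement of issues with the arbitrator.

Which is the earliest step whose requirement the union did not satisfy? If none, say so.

Step 1: 82 days after September 3, 2011 (when the grieved event occurs) is November 24, 2011; September 4, 2011 is within that limit.
Step 2: the window is 16–49 days after September 3, 2011 (when the grieved event occurs), so September 19, 2011 through October 22, 2011; September 16, 2011 is 3 days too early.
No need to go further; step 2 was not satisfied.

Step 2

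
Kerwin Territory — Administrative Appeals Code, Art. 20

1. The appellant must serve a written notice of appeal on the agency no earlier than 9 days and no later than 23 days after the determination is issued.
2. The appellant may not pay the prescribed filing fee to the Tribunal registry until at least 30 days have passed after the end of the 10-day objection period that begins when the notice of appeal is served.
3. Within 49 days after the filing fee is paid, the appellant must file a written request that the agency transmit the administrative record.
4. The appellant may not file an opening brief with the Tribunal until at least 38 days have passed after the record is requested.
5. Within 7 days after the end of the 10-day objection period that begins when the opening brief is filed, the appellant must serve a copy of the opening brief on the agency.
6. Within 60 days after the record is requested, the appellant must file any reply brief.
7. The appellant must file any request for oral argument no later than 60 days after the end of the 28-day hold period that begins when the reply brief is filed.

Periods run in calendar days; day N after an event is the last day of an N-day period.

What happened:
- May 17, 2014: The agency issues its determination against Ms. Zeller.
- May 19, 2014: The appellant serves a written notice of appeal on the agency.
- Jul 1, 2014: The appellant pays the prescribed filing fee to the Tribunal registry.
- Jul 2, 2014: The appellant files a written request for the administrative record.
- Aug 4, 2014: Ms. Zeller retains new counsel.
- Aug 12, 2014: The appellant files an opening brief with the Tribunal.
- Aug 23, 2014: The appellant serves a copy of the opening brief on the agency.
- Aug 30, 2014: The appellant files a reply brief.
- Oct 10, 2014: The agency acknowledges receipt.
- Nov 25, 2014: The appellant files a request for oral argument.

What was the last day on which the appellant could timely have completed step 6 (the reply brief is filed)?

Step 6 runs from Jul 2, 2014, when the record is requested. 60 days after Jul 2, 2014 is Aug 31, 2014.

Aug 31, 2014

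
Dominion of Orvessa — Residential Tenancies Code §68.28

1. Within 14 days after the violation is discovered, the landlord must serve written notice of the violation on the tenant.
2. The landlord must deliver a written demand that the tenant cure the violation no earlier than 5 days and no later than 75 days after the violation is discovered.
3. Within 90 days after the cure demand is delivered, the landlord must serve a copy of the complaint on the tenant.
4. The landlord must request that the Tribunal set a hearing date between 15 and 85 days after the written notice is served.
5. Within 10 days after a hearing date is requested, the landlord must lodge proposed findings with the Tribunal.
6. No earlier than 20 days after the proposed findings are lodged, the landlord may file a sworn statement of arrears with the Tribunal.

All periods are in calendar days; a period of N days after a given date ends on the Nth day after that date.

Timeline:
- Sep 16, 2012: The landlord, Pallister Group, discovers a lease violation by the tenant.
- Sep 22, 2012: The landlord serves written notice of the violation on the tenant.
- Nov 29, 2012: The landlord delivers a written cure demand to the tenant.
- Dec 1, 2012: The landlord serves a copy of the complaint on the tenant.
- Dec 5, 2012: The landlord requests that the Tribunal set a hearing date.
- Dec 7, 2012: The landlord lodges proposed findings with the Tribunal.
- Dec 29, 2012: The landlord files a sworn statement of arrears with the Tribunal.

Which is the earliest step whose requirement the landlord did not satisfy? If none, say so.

Step 1: 14 days after Sep 16, 2012 (when the violation is discovered) is Sep 30, 2012; Sep 22, 2012 is within that limit.
Step 2: the window is 5–75 days after Sep 16, 2012 (when the violation is discovered), so Sep 21, 2012 through Nov 30, 2012; done Nov 29, 2012 — within the window.
Step 3: 90 days after Nov 29, 2012 (when the cure demand is delivered) is Feb 27, 2013; Dec 1, 2012 is within that limit.
Step 4: the window is 15–85 days after Sep 22, 2012 (when the written notice is served), so Oct 7, 2012 through Dec 16, 2012; Dec 5, 2012 falls inside that range.
Step 5: 10 days after Dec 5, 2012 (when a hearing date is requested) is Dec 15, 2012; completed Dec 7, 2012, before the deadline.
Step 6: the earliest permitted date is 20 days after Dec 7, 2012 (when the proposed findings are lodged), i.e. Dec 27, 2012; done Dec 29, 2012 — permitted.

None — every step was satisfied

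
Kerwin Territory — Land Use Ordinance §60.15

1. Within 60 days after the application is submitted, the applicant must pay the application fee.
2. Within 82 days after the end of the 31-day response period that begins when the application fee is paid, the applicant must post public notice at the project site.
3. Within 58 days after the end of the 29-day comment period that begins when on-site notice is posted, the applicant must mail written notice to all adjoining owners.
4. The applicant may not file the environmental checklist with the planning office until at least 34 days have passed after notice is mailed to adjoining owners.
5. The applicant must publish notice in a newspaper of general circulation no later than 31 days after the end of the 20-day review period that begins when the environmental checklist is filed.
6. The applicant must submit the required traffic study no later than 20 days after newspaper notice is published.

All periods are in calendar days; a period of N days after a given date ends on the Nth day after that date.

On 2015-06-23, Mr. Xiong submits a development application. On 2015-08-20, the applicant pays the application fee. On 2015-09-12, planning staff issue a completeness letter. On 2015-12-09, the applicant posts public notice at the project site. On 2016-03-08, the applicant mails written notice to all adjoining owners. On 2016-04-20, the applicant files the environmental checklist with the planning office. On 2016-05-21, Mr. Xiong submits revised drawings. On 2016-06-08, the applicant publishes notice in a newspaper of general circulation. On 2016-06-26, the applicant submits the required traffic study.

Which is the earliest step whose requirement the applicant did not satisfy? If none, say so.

Step 3

Step 1 — counting 60 days from 2015-06-23 (when the application is submitted) gives a deadline of 2015-08-22; done 2015-08-20 — timely.
Step 2 — counting 82 days from 2015-09-20 (end of the 31-day response period, which began when the application fee is paid on 2015-08-20) gives a deadline of 2015-12-11; completed 2015-12-09, before the deadline.
Step 3 — counting 58 days from 2016-01-07 (end of the 29-day comment period, which began when on-site notice is posted on 2015-12-09) gives a deadline of 2016-03-05; 2016-03-08 misses that deadline by 3 days.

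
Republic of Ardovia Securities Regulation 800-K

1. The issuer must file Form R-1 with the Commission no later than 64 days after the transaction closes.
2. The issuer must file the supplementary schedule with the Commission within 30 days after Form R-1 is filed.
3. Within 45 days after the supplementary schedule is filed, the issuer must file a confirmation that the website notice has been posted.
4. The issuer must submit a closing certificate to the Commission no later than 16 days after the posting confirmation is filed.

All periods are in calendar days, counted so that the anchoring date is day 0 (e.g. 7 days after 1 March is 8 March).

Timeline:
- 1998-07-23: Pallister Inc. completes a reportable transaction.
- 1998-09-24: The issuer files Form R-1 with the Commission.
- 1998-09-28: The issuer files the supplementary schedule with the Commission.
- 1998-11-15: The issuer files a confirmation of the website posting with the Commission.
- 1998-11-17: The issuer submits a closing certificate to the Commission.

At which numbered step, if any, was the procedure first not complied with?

Step 3

Step 1: 64 days after 1998-07-23 (when the transaction closes) is 1998-09-25; completed 1998-09-24, before the deadline.
Step 2: 30 days after 1998-09-24 (when Form R-1 is filed) is 1998-10-24; completed 1998-09-28, before the deadline.
Step 3: 45 days after 1998-09-28 (when the supplementary schedule is filed) is 1998-11-12; done 1998-11-15 — 3 days late.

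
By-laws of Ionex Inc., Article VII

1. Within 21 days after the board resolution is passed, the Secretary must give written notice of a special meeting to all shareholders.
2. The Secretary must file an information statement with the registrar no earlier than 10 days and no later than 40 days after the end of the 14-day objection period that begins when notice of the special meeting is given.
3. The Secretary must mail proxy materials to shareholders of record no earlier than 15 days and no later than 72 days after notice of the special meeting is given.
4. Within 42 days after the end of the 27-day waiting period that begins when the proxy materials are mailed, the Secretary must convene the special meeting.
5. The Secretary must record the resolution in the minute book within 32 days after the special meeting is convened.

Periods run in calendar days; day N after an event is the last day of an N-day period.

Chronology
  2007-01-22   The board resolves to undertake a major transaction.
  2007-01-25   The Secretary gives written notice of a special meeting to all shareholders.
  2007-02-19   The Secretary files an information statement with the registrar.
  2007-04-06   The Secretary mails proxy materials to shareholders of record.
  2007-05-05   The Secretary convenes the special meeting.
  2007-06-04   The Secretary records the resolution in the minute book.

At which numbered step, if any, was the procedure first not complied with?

Step 1 — counting 21 days from 2007-01-22 (when the board resolution is passed) gives a deadline of 2007-02-12; completed 2007-01-25, before the deadline.
Step 2 — 10 and 40 days from 2007-02-08 (end of the 14-day objection period, which began when notice of the special meeting is given on 2007-01-25) are 2007-02-18 and 2007-03-20 respectively; 2007-02-19 falls inside that range.
Step 3 — 15 and 72 days from 2007-01-25 (when notice of the special meeting is given) are 2007-02-09 and 2007-04-07 respectively; done 2007-04-06 — within the window.
Step 4 — counting 42 days from 2007-05-03 (end of the 27-day waiting period, which began when the proxy materials are mailed on 2007-04-06) gives a deadline of 2007-06-14; 2007-05-05 is within that limit.
Step 5 — counting 32 days from 2007-05-05 (when the special meeting is convened) gives a deadline of 2007-06-06; 2007-06-04 is within that limit.

None — every step was satisfied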